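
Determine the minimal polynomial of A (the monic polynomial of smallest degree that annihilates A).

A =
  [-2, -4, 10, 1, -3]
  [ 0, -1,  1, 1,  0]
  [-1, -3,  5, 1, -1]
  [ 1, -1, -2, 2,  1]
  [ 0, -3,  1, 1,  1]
x^3 - 3*x^2 + 3*x - 1

The characteristic polynomial is χ_A(x) = (x - 1)^5, so the eigenvalues are known. The minimal polynomial is
  m_A(x) = Π_λ (x − λ)^{k_λ}
where k_λ is the size of the *largest* Jordan block for λ (equivalently, the smallest k with (A − λI)^k v = 0 for every generalised eigenvector v of λ).

  λ = 1: largest Jordan block has size 3, contributing (x − 1)^3

So m_A(x) = (x - 1)^3 = x^3 - 3*x^2 + 3*x - 1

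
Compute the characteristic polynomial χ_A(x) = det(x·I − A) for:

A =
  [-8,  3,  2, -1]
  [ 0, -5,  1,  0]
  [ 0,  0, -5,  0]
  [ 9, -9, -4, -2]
x^4 + 20*x^3 + 150*x^2 + 500*x + 625

Expanding det(x·I − A) (e.g. by cofactor expansion or by noting that A is similar to its Jordan form J, which has the same characteristic polynomial as A) gives
  χ_A(x) = x^4 + 20*x^3 + 150*x^2 + 500*x + 625
which factors as (x + 5)^4. The eigenvalues (with algebraic multiplicities) are λ = -5 with multiplicity 4.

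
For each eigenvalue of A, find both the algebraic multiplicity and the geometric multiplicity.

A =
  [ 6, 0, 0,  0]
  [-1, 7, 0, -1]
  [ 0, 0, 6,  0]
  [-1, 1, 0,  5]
λ = 6: alg = 4, geom = 3

Step 1 — factor the characteristic polynomial to read off the algebraic multiplicities:
  χ_A(x) = (x - 6)^4

Step 2 — compute geometric multiplicities via the rank-nullity identity g(λ) = n − rank(A − λI):
  rank(A − (6)·I) = 1, so dim ker(A − (6)·I) = n − 1 = 3

Summary:
  λ = 6: algebraic multiplicity = 4, geometric multiplicity = 3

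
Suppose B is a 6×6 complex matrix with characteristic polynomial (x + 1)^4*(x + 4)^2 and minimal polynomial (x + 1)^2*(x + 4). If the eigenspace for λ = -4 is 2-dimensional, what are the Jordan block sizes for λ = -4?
Block sizes for λ = -4: [1, 1]

Step 1 — from the characteristic polynomial, algebraic multiplicity of λ = -4 is 2. From dim ker(B − (-4)·I) = 2, there are exactly 2 Jordan blocks for λ = -4.
Step 2 — from the minimal polynomial, the factor (x + 4) tells us the largest block for λ = -4 has size 1.
Step 3 — with total size 2, 2 blocks, and largest block 1, the block sizes (in nonincreasing order) are [1, 1].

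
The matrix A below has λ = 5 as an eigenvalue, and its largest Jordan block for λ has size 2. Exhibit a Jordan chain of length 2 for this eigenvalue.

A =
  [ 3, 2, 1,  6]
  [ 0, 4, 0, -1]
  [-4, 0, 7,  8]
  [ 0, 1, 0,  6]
A Jordan chain for λ = 5 of length 2:
v_1 = (-2, 0, -4, 0)ᵀ
v_2 = (1, 0, 0, 0)ᵀ

Let N = A − (5)·I. We want v_2 with N^2 v_2 = 0 but N^1 v_2 ≠ 0; then v_{j-1} := N · v_j for j = 2, …, 2.

Pick v_2 = (1, 0, 0, 0)ᵀ.
Then v_1 = N · v_2 = (-2, 0, -4, 0)ᵀ.

Sanity check: (A − (5)·I) v_1 = (0, 0, 0, 0)ᵀ = 0. ✓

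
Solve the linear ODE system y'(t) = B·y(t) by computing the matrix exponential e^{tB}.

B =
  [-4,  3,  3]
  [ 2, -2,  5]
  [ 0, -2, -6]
e^{tB} =
  [3*t^2*exp(-4*t) + exp(-4*t), 3*t*exp(-4*t), 9*t^2*exp(-4*t)/2 + 3*t*exp(-4*t)]
  [2*t^2*exp(-4*t) + 2*t*exp(-4*t), 2*t*exp(-4*t) + exp(-4*t), 3*t^2*exp(-4*t) + 5*t*exp(-4*t)]
  [-2*t^2*exp(-4*t), -2*t*exp(-4*t), -3*t^2*exp(-4*t) - 2*t*exp(-4*t) + exp(-4*t)]

Strategy: write B = P · J · P⁻¹ where J is a Jordan canonical form, so e^{tB} = P · e^{tJ} · P⁻¹, and e^{tJ} can be computed block-by-block.

B has Jordan form
J =
  [-4,  1,  0]
  [ 0, -4,  1]
  [ 0,  0, -4]
(up to reordering of blocks).

Per-block formulas:
  For a 3×3 Jordan block J_3(-4): exp(t · J_3(-4)) = e^(-4t)·(I + t·N + (t^2/2)·N^2), where N is the 3×3 nilpotent shift.

After assembling e^{tJ} and conjugating by P, we get:

e^{tB} =
  [3*t^2*exp(-4*t) + exp(-4*t), 3*t*exp(-4*t), 9*t^2*exp(-4*t)/2 + 3*t*exp(-4*t)]
  [2*t^2*exp(-4*t) + 2*t*exp(-4*t), 2*t*exp(-4*t) + exp(-4*t), 3*t^2*exp(-4*t) + 5*t*exp(-4*t)]
  [-2*t^2*exp(-4*t), -2*t*exp(-4*t), -3*t^2*exp(-4*t) - 2*t*exp(-4*t) + exp(-4*t)]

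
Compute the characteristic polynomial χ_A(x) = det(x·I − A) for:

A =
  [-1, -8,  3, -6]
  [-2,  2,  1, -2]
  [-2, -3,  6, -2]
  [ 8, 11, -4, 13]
x^4 - 20*x^3 + 150*x^2 - 500*x + 625

Expanding det(x·I − A) (e.g. by cofactor expansion or by noting that A is similar to its Jordan form J, which has the same characteristic polynomial as A) gives
  χ_A(x) = x^4 - 20*x^3 + 150*x^2 - 500*x + 625
which factors as (x - 5)^4. The eigenvalues (with algebraic multiplicities) are λ = 5 with multiplicity 4.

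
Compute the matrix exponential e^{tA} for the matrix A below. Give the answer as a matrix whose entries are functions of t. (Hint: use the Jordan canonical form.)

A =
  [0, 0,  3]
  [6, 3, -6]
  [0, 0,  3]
e^{tA} =
  [1, 0, exp(3*t) - 1]
  [2*exp(3*t) - 2, exp(3*t), 2 - 2*exp(3*t)]
  [0, 0, exp(3*t)]

Strategy: write A = P · J · P⁻¹ where J is a Jordan canonical form, so e^{tA} = P · e^{tJ} · P⁻¹, and e^{tJ} can be computed block-by-block.

A has Jordan form
J =
  [0, 0, 0]
  [0, 3, 0]
  [0, 0, 3]
(up to reordering of blocks).

Per-block formulas:
  For a 1×1 block at λ = 3: exp(t · [3]) = [e^(3t)].
  For a 1×1 block at λ = 0: exp(t · [0]) = [e^(0t)].

After assembling e^{tJ} and conjugating by P, we get:

e^{tA} =
  [1, 0, exp(3*t) - 1]
  [2*exp(3*t) - 2, exp(3*t), 2 - 2*exp(3*t)]
  [0, 0, exp(3*t)]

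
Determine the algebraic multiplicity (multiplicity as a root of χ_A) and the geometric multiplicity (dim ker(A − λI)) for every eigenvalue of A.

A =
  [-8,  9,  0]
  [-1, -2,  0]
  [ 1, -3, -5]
λ = -5: alg = 3, geom = 2

Step 1 — factor the characteristic polynomial to read off the algebraic multiplicities:
  χ_A(x) = (x + 5)^3

Step 2 — compute geometric multiplicities via the rank-nullity identity g(λ) = n − rank(A − λI):
  rank(A − (-5)·I) = 1, so dim ker(A − (-5)·I) = n − 1 = 2

Summary:
  λ = -5: algebraic multiplicity = 3, geometric multiplicity = 2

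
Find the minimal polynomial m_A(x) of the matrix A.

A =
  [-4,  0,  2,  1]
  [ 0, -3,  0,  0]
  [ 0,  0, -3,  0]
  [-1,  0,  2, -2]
x^2 + 6*x + 9

The characteristic polynomial is χ_A(x) = (x + 3)^4, so the eigenvalues are known. The minimal polynomial is
  m_A(x) = Π_λ (x − λ)^{k_λ}
where k_λ is the size of the *largest* Jordan block for λ (equivalently, the smallest k with (A − λI)^k v = 0 for every generalised eigenvector v of λ).

  λ = -3: largest Jordan block has size 2, contributing (x + 3)^2

So m_A(x) = (x + 3)^2 = x^2 + 6*x + 9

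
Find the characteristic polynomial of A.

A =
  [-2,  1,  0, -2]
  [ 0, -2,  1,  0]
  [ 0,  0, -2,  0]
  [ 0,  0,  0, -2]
x^4 + 8*x^3 + 24*x^2 + 32*x + 16

Expanding det(x·I − A) (e.g. by cofactor expansion or by noting that A is similar to its Jordan form J, which has the same characteristic polynomial as A) gives
  χ_A(x) = x^4 + 8*x^3 + 24*x^2 + 32*x + 16
which factors as (x + 2)^4. The eigenvalues (with algebraic multiplicities) are λ = -2 with multiplicity 4.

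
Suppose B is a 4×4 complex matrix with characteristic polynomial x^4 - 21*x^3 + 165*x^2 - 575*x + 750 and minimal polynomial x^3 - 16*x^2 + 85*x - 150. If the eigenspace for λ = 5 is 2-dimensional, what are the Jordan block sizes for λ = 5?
Block sizes for λ = 5: [2, 1]

Step 1 — from the characteristic polynomial, algebraic multiplicity of λ = 5 is 3. From dim ker(B − (5)·I) = 2, there are exactly 2 Jordan blocks for λ = 5.
Step 2 — from the minimal polynomial, the factor (x − 5)^2 tells us the largest block for λ = 5 has size 2.
Step 3 — with total size 3, 2 blocks, and largest block 2, the block sizes (in nonincreasing order) are [2, 1].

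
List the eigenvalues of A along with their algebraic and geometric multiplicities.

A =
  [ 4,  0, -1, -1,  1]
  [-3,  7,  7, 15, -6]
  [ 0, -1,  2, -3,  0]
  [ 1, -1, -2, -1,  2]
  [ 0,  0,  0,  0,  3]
λ = 3: alg = 5, geom = 2

Step 1 — factor the characteristic polynomial to read off the algebraic multiplicities:
  χ_A(x) = (x - 3)^5

Step 2 — compute geometric multiplicities via the rank-nullity identity g(λ) = n − rank(A − λI):
  rank(A − (3)·I) = 3, so dim ker(A − (3)·I) = n − 3 = 2

Summary:
  λ = 3: algebraic multiplicity = 5, geometric multiplicity = 2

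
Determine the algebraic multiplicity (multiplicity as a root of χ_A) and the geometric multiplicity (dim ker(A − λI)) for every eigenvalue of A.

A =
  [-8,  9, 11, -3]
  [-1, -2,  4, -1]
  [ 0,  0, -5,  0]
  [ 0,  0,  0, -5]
λ = -5: alg = 4, geom = 2

Step 1 — factor the characteristic polynomial to read off the algebraic multiplicities:
  χ_A(x) = (x + 5)^4

Step 2 — compute geometric multiplicities via the rank-nullity identity g(λ) = n − rank(A − λI):
  rank(A − (-5)·I) = 2, so dim ker(A − (-5)·I) = n − 2 = 2

Summary:
  λ = -5: algebraic multiplicity = 4, geometric multiplicity = 2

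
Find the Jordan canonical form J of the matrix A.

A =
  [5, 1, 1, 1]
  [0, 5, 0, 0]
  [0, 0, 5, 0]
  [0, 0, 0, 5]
J_2(5) ⊕ J_1(5) ⊕ J_1(5)

The characteristic polynomial is
  det(x·I − A) = x^4 - 20*x^3 + 150*x^2 - 500*x + 625 = (x - 5)^4

Eigenvalues and multiplicities (the geometric multiplicity of λ is n − rank(A − λI), which equals the number of Jordan blocks for λ):
  λ = 5: algebraic multiplicity = 4, geometric multiplicity = 3

Determining the block sizes for each eigenvalue:
  λ = 5: 3 blocks summing to 4 forces exactly one block of size 2 and the rest size 1 → block sizes [2, 1, 1]

Assembling the blocks gives a Jordan form
J =
  [5, 1, 0, 0]
  [0, 5, 0, 0]
  [0, 0, 5, 0]
  [0, 0, 0, 5]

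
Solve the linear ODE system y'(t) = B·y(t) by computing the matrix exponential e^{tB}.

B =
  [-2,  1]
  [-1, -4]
e^{tB} =
  [t*exp(-3*t) + exp(-3*t), t*exp(-3*t)]
  [-t*exp(-3*t), -t*exp(-3*t) + exp(-3*t)]

Strategy: write B = P · J · P⁻¹ where J is a Jordan canonical form, so e^{tB} = P · e^{tJ} · P⁻¹, and e^{tJ} can be computed block-by-block.

B has Jordan form
J =
  [-3,  1]
  [ 0, -3]
(up to reordering of blocks).

Per-block formulas:
  For a 2×2 Jordan block J_2(-3): exp(t · J_2(-3)) = e^(-3t)·(I + t·N), where N is the 2×2 nilpotent shift.

After assembling e^{tJ} and conjugating by P, we get:

e^{tB} =
  [t*exp(-3*t) + exp(-3*t), t*exp(-3*t)]
  [-t*exp(-3*t), -t*exp(-3*t) + exp(-3*t)]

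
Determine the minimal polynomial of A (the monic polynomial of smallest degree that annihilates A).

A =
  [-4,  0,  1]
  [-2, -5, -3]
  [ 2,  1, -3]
x^3 + 12*x^2 + 48*x + 64

The characteristic polynomial is χ_A(x) = (x + 4)^3, so the eigenvalues are known. The minimal polynomial is
  m_A(x) = Π_λ (x − λ)^{k_λ}
where k_λ is the size of the *largest* Jordan block for λ (equivalently, the smallest k with (A − λI)^k v = 0 for every generalised eigenvector v of λ).

  λ = -4: largest Jordan block has size 3, contributing (x + 4)^3

So m_A(x) = (x + 4)^3 = x^3 + 12*x^2 + 48*x + 64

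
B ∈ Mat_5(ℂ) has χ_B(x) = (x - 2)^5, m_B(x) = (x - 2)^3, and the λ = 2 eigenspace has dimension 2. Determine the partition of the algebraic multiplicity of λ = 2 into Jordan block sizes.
Block sizes for λ = 2: [3, 2]

Step 1 — from the characteristic polynomial, algebraic multiplicity of λ = 2 is 5. From dim ker(B − (2)·I) = 2, there are exactly 2 Jordan blocks for λ = 2.
Step 2 — from the minimal polynomial, the factor (x − 2)^3 tells us the largest block for λ = 2 has size 3.
Step 3 — with total size 5, 2 blocks, and largest block 3, the block sizes (in nonincreasing order) are [3, 2].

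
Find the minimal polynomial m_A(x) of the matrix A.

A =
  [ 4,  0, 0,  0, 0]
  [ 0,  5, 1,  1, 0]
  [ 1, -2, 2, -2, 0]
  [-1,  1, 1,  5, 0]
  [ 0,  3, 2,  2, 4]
x^3 - 12*x^2 + 48*x - 64

The characteristic polynomial is χ_A(x) = (x - 4)^5, so the eigenvalues are known. The minimal polynomial is
  m_A(x) = Π_λ (x − λ)^{k_λ}
where k_λ is the size of the *largest* Jordan block for λ (equivalently, the smallest k with (A − λI)^k v = 0 for every generalised eigenvector v of λ).

  λ = 4: largest Jordan block has size 3, contributing (x − 4)^3

So m_A(x) = (x - 4)^3 = x^3 - 12*x^2 + 48*x - 64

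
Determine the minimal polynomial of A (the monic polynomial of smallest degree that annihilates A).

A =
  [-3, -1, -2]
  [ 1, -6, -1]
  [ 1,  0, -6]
x^3 + 15*x^2 + 75*x + 125

The characteristic polynomial is χ_A(x) = (x + 5)^3, so the eigenvalues are known. The minimal polynomial is
  m_A(x) = Π_λ (x − λ)^{k_λ}
where k_λ is the size of the *largest* Jordan block for λ (equivalently, the smallest k with (A − λI)^k v = 0 for every generalised eigenvector v of λ).

  λ = -5: largest Jordan block has size 3, contributing (x + 5)^3

So m_A(x) = (x + 5)^3 = x^3 + 15*x^2 + 75*x + 125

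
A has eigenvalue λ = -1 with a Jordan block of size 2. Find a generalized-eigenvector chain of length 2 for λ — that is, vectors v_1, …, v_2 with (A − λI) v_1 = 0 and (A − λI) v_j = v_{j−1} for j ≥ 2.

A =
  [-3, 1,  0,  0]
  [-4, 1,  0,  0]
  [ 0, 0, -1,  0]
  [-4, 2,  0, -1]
A Jordan chain for λ = -1 of length 2:
v_1 = (-2, -4, 0, -4)ᵀ
v_2 = (1, 0, 0, 0)ᵀ

Let N = A − (-1)·I. We want v_2 with N^2 v_2 = 0 but N^1 v_2 ≠ 0; then v_{j-1} := N · v_j for j = 2, …, 2.

Pick v_2 = (1, 0, 0, 0)ᵀ.
Then v_1 = N · v_2 = (-2, -4, 0, -4)ᵀ.

Sanity check: (A − (-1)·I) v_1 = (0, 0, 0, 0)ᵀ = 0. ✓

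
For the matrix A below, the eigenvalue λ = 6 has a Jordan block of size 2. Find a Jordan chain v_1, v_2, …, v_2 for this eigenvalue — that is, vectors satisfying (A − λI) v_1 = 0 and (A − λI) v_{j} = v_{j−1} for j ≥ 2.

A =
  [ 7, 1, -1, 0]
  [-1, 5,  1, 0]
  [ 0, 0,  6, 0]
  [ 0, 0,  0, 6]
A Jordan chain for λ = 6 of length 2:
v_1 = (1, -1, 0, 0)ᵀ
v_2 = (1, 0, 0, 0)ᵀ

Let N = A − (6)·I. We want v_2 with N^2 v_2 = 0 but N^1 v_2 ≠ 0; then v_{j-1} := N · v_j for j = 2, …, 2.

Pick v_2 = (1, 0, 0, 0)ᵀ.
Then v_1 = N · v_2 = (1, -1, 0, 0)ᵀ.

Sanity check: (A − (6)·I) v_1 = (0, 0, 0, 0)ᵀ = 0. ✓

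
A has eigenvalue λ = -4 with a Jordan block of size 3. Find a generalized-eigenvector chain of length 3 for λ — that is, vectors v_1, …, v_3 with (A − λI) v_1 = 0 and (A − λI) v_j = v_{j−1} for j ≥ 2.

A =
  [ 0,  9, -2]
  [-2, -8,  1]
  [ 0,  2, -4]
A Jordan chain for λ = -4 of length 3:
v_1 = (-2, 0, -4)ᵀ
v_2 = (4, -2, 0)ᵀ
v_3 = (1, 0, 0)ᵀ

Let N = A − (-4)·I. We want v_3 with N^3 v_3 = 0 but N^2 v_3 ≠ 0; then v_{j-1} := N · v_j for j = 3, …, 2.

Pick v_3 = (1, 0, 0)ᵀ.
Then v_2 = N · v_3 = (4, -2, 0)ᵀ.
Then v_1 = N · v_2 = (-2, 0, -4)ᵀ.

Sanity check: (A − (-4)·I) v_1 = (0, 0, 0)ᵀ = 0. ✓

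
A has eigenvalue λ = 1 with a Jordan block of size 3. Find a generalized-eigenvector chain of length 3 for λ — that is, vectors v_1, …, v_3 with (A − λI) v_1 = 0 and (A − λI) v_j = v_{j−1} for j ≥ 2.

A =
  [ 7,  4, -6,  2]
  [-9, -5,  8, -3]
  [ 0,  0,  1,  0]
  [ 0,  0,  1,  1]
A Jordan chain for λ = 1 of length 3:
v_1 = (-2, 3, 0, 0)ᵀ
v_2 = (-6, 8, 0, 1)ᵀ
v_3 = (0, 0, 1, 0)ᵀ

Let N = A − (1)·I. We want v_3 with N^3 v_3 = 0 but N^2 v_3 ≠ 0; then v_{j-1} := N · v_j for j = 3, …, 2.

Pick v_3 = (0, 0, 1, 0)ᵀ.
Then v_2 = N · v_3 = (-6, 8, 0, 1)ᵀ.
Then v_1 = N · v_2 = (-2, 3, 0, 0)ᵀ.

Sanity check: (A − (1)·I) v_1 = (0, 0, 0, 0)ᵀ = 0. ✓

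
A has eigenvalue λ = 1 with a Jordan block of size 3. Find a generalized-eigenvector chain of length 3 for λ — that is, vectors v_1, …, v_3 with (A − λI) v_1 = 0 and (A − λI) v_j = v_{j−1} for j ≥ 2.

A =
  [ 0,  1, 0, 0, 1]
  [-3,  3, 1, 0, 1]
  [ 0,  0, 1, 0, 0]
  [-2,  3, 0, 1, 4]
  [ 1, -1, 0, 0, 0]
A Jordan chain for λ = 1 of length 3:
v_1 = (-1, -2, 0, -3, 1)ᵀ
v_2 = (-1, -3, 0, -2, 1)ᵀ
v_3 = (1, 0, 0, 0, 0)ᵀ

Let N = A − (1)·I. We want v_3 with N^3 v_3 = 0 but N^2 v_3 ≠ 0; then v_{j-1} := N · v_j for j = 3, …, 2.

Pick v_3 = (1, 0, 0, 0, 0)ᵀ.
Then v_2 = N · v_3 = (-1, -3, 0, -2, 1)ᵀ.
Then v_1 = N · v_2 = (-1, -2, 0, -3, 1)ᵀ.

Sanity check: (A − (1)·I) v_1 = (0, 0, 0, 0, 0)ᵀ = 0. ✓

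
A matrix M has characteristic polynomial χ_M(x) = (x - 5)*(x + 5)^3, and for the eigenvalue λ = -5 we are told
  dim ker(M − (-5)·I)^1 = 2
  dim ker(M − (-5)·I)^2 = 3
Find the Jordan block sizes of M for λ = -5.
Block sizes for λ = -5: [2, 1]

From the dimensions of kernels of powers, the number of Jordan blocks of size at least j is d_j − d_{j−1} where d_j = dim ker(N^j) (with d_0 = 0). Computing the differences gives [2, 1].
The number of blocks of size exactly k is (#blocks of size ≥ k) − (#blocks of size ≥ k + 1), so the partition is: 1 block(s) of size 1, 1 block(s) of size 2.
In nonincreasing order the block sizes are [2, 1].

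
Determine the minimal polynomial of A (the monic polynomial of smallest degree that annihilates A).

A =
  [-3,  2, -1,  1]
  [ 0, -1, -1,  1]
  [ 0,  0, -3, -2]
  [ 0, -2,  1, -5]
x^3 + 9*x^2 + 27*x + 27

The characteristic polynomial is χ_A(x) = (x + 3)^4, so the eigenvalues are known. The minimal polynomial is
  m_A(x) = Π_λ (x − λ)^{k_λ}
where k_λ is the size of the *largest* Jordan block for λ (equivalently, the smallest k with (A − λI)^k v = 0 for every generalised eigenvector v of λ).

  λ = -3: largest Jordan block has size 3, contributing (x + 3)^3

So m_A(x) = (x + 3)^3 = x^3 + 9*x^2 + 27*x + 27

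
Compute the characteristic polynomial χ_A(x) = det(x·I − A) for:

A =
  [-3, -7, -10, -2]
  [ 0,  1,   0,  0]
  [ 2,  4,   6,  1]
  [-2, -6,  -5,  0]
x^4 - 4*x^3 + 6*x^2 - 4*x + 1

Expanding det(x·I − A) (e.g. by cofactor expansion or by noting that A is similar to its Jordan form J, which has the same characteristic polynomial as A) gives
  χ_A(x) = x^4 - 4*x^3 + 6*x^2 - 4*x + 1
which factors as (x - 1)^4. The eigenvalues (with algebraic multiplicities) are λ = 1 with multiplicity 4.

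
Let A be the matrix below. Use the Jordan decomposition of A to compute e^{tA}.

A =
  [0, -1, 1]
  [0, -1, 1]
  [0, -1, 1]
e^{tA} =
  [1, -t, t]
  [0, 1 - t, t]
  [0, -t, t + 1]

Strategy: write A = P · J · P⁻¹ where J is a Jordan canonical form, so e^{tA} = P · e^{tJ} · P⁻¹, and e^{tJ} can be computed block-by-block.

A has Jordan form
J =
  [0, 1, 0]
  [0, 0, 0]
  [0, 0, 0]
(up to reordering of blocks).

Per-block formulas:
  For a 1×1 block at λ = 0: exp(t · [0]) = [e^(0t)].
  For a 2×2 Jordan block J_2(0): exp(t · J_2(0)) = e^(0t)·(I + t·N), where N is the 2×2 nilpotent shift.

After assembling e^{tJ} and conjugating by P, we get:

e^{tA} =
  [1, -t, t]
  [0, 1 - t, t]
  [0, -t, t + 1]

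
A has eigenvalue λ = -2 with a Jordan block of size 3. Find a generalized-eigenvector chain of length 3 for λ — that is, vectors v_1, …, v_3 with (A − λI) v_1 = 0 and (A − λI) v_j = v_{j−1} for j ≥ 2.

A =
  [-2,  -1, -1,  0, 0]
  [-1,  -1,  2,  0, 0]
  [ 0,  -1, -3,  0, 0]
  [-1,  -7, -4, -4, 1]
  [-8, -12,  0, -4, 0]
A Jordan chain for λ = -2 of length 3:
v_1 = (1, -1, 1, 1, 0)ᵀ
v_2 = (0, -1, 0, -1, -8)ᵀ
v_3 = (1, 0, 0, 0, 0)ᵀ

Let N = A − (-2)·I. We want v_3 with N^3 v_3 = 0 but N^2 v_3 ≠ 0; then v_{j-1} := N · v_j for j = 3, …, 2.

Pick v_3 = (1, 0, 0, 0, 0)ᵀ.
Then v_2 = N · v_3 = (0, -1, 0, -1, -8)ᵀ.
Then v_1 = N · v_2 = (1, -1, 1, 1, 0)ᵀ.

Sanity check: (A − (-2)·I) v_1 = (0, 0, 0, 0, 0)ᵀ = 0. ✓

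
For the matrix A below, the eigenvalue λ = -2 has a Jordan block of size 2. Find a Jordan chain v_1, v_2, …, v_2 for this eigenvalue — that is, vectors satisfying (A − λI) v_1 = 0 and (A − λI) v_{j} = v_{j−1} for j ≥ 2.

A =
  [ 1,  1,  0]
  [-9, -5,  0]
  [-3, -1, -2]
A Jordan chain for λ = -2 of length 2:
v_1 = (3, -9, -3)ᵀ
v_2 = (1, 0, 0)ᵀ

Let N = A − (-2)·I. We want v_2 with N^2 v_2 = 0 but N^1 v_2 ≠ 0; then v_{j-1} := N · v_j for j = 2, …, 2.

Pick v_2 = (1, 0, 0)ᵀ.
Then v_1 = N · v_2 = (3, -9, -3)ᵀ.

Sanity check: (A − (-2)·I) v_1 = (0, 0, 0)ᵀ = 0. ✓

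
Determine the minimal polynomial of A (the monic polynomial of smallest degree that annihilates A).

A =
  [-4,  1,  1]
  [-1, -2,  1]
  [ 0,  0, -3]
x^2 + 6*x + 9

The characteristic polynomial is χ_A(x) = (x + 3)^3, so the eigenvalues are known. The minimal polynomial is
  m_A(x) = Π_λ (x − λ)^{k_λ}
where k_λ is the size of the *largest* Jordan block for λ (equivalently, the smallest k with (A − λI)^k v = 0 for every generalised eigenvector v of λ).

  λ = -3: largest Jordan block has size 2, contributing (x + 3)^2

So m_A(x) = (x + 3)^2 = x^2 + 6*x + 9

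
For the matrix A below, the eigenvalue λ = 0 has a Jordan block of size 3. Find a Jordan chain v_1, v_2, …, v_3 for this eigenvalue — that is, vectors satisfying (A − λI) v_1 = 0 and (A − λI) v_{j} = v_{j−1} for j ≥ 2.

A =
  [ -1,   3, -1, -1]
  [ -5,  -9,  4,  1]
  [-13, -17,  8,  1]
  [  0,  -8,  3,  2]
A Jordan chain for λ = 0 of length 3:
v_1 = (-1, -2, -6, 1)ᵀ
v_2 = (-1, -5, -13, 0)ᵀ
v_3 = (1, 0, 0, 0)ᵀ

Let N = A − (0)·I. We want v_3 with N^3 v_3 = 0 but N^2 v_3 ≠ 0; then v_{j-1} := N · v_j for j = 3, …, 2.

Pick v_3 = (1, 0, 0, 0)ᵀ.
Then v_2 = N · v_3 = (-1, -5, -13, 0)ᵀ.
Then v_1 = N · v_2 = (-1, -2, -6, 1)ᵀ.

Sanity check: (A − (0)·I) v_1 = (0, 0, 0, 0)ᵀ = 0. ✓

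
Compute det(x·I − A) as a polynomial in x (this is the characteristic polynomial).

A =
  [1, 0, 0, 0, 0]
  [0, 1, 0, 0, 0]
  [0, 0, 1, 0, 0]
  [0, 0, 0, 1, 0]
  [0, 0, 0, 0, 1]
x^5 - 5*x^4 + 10*x^3 - 10*x^2 + 5*x - 1

Expanding det(x·I − A) (e.g. by cofactor expansion or by noting that A is similar to its Jordan form J, which has the same characteristic polynomial as A) gives
  χ_A(x) = x^5 - 5*x^4 + 10*x^3 - 10*x^2 + 5*x - 1
which factors as (x - 1)^5. The eigenvalues (with algebraic multiplicities) are λ = 1 with multiplicity 5.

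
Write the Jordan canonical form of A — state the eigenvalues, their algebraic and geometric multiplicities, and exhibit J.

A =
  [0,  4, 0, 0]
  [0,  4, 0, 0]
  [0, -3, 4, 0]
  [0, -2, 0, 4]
J_1(0) ⊕ J_2(4) ⊕ J_1(4)

The characteristic polynomial is
  det(x·I − A) = x^4 - 12*x^3 + 48*x^2 - 64*x = x*(x - 4)^3

Eigenvalues and multiplicities (the geometric multiplicity of λ is n − rank(A − λI), which equals the number of Jordan blocks for λ):
  λ = 0: algebraic multiplicity = 1, geometric multiplicity = 1
  λ = 4: algebraic multiplicity = 3, geometric multiplicity = 2

Determining the block sizes for each eigenvalue:
  λ = 0: one block (gm = 1), so the single block has size am = 1 → block sizes [1]
  λ = 4: 2 blocks summing to 3 forces exactly one block of size 2 and the rest size 1 → block sizes [2, 1]

Assembling the blocks gives a Jordan form
J =
  [0, 0, 0, 0]
  [0, 4, 1, 0]
  [0, 0, 4, 0]
  [0, 0, 0, 4]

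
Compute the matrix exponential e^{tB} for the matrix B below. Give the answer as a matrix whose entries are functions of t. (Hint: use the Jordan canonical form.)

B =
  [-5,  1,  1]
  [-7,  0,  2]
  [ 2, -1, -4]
e^{tB} =
  [-t^2*exp(-3*t)/2 - 2*t*exp(-3*t) + exp(-3*t), t*exp(-3*t), -t^2*exp(-3*t)/2 + t*exp(-3*t)]
  [-3*t^2*exp(-3*t)/2 - 7*t*exp(-3*t), 3*t*exp(-3*t) + exp(-3*t), -3*t^2*exp(-3*t)/2 + 2*t*exp(-3*t)]
  [t^2*exp(-3*t)/2 + 2*t*exp(-3*t), -t*exp(-3*t), t^2*exp(-3*t)/2 - t*exp(-3*t) + exp(-3*t)]

Strategy: write B = P · J · P⁻¹ where J is a Jordan canonical form, so e^{tB} = P · e^{tJ} · P⁻¹, and e^{tJ} can be computed block-by-block.

B has Jordan form
J =
  [-3,  1,  0]
  [ 0, -3,  1]
  [ 0,  0, -3]
(up to reordering of blocks).

Per-block formulas:
  For a 3×3 Jordan block J_3(-3): exp(t · J_3(-3)) = e^(-3t)·(I + t·N + (t^2/2)·N^2), where N is the 3×3 nilpotent shift.

After assembling e^{tJ} and conjugating by P, we get:

e^{tB} =
  [-t^2*exp(-3*t)/2 - 2*t*exp(-3*t) + exp(-3*t), t*exp(-3*t), -t^2*exp(-3*t)/2 + t*exp(-3*t)]
  [-3*t^2*exp(-3*t)/2 - 7*t*exp(-3*t), 3*t*exp(-3*t) + exp(-3*t), -3*t^2*exp(-3*t)/2 + 2*t*exp(-3*t)]
  [t^2*exp(-3*t)/2 + 2*t*exp(-3*t), -t*exp(-3*t), t^2*exp(-3*t)/2 - t*exp(-3*t) + exp(-3*t)]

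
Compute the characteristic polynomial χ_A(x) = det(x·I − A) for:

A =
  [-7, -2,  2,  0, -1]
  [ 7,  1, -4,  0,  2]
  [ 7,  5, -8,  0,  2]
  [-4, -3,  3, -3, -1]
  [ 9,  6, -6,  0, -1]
x^5 + 18*x^4 + 129*x^3 + 460*x^2 + 816*x + 576

Expanding det(x·I − A) (e.g. by cofactor expansion or by noting that A is similar to its Jordan form J, which has the same characteristic polynomial as A) gives
  χ_A(x) = x^5 + 18*x^4 + 129*x^3 + 460*x^2 + 816*x + 576
which factors as (x + 3)^2*(x + 4)^3. The eigenvalues (with algebraic multiplicities) are λ = -4 with multiplicity 3, λ = -3 with multiplicity 2.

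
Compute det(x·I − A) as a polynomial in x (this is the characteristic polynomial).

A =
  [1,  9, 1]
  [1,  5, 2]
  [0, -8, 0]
x^3 - 6*x^2 + 12*x - 8

Expanding det(x·I − A) (e.g. by cofactor expansion or by noting that A is similar to its Jordan form J, which has the same characteristic polynomial as A) gives
  χ_A(x) = x^3 - 6*x^2 + 12*x - 8
which factors as (x - 2)^3. The eigenvalues (with algebraic multiplicities) are λ = 2 with multiplicity 3.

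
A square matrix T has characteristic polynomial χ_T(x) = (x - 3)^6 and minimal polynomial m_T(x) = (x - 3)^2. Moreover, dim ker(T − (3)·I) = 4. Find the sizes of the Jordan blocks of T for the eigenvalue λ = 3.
Block sizes for λ = 3: [2, 2, 1, 1]

Step 1 — from the characteristic polynomial, algebraic multiplicity of λ = 3 is 6. From dim ker(T − (3)·I) = 4, there are exactly 4 Jordan blocks for λ = 3.
Step 2 — from the minimal polynomial, the factor (x − 3)^2 tells us the largest block for λ = 3 has size 2.
Step 3 — with total size 6, 4 blocks, and largest block 2, the block sizes (in nonincreasing order) are [2, 2, 1, 1].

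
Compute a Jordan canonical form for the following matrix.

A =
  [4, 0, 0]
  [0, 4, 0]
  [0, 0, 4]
J_1(4) ⊕ J_1(4) ⊕ J_1(4)

The characteristic polynomial is
  det(x·I − A) = x^3 - 12*x^2 + 48*x - 64 = (x - 4)^3

Eigenvalues and multiplicities (the geometric multiplicity of λ is n − rank(A − λI), which equals the number of Jordan blocks for λ):
  λ = 4: algebraic multiplicity = 3, geometric multiplicity = 3

Determining the block sizes for each eigenvalue:
  λ = 4: gm = am = 3, so every block has size 1 → block sizes [1, 1, 1]

Assembling the blocks gives a Jordan form
J =
  [4, 0, 0]
  [0, 4, 0]
  [0, 0, 4]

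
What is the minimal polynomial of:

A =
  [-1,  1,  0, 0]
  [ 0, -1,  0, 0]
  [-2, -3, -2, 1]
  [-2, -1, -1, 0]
x^2 + 2*x + 1

The characteristic polynomial is χ_A(x) = (x + 1)^4, so the eigenvalues are known. The minimal polynomial is
  m_A(x) = Π_λ (x − λ)^{k_λ}
where k_λ is the size of the *largest* Jordan block for λ (equivalently, the smallest k with (A − λI)^k v = 0 for every generalised eigenvector v of λ).

  λ = -1: largest Jordan block has size 2, contributing (x + 1)^2

So m_A(x) = (x + 1)^2 = x^2 + 2*x + 1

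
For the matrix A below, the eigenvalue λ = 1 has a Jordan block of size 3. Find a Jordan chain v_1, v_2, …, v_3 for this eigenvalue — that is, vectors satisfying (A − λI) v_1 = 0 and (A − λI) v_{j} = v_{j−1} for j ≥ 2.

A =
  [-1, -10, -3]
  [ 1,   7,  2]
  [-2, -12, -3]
A Jordan chain for λ = 1 of length 3:
v_1 = (-4, 2, -4)ᵀ
v_2 = (-10, 6, -12)ᵀ
v_3 = (0, 1, 0)ᵀ

Let N = A − (1)·I. We want v_3 with N^3 v_3 = 0 but N^2 v_3 ≠ 0; then v_{j-1} := N · v_j for j = 3, …, 2.

Pick v_3 = (0, 1, 0)ᵀ.
Then v_2 = N · v_3 = (-10, 6, -12)ᵀ.
Then v_1 = N · v_2 = (-4, 2, -4)ᵀ.

Sanity check: (A − (1)·I) v_1 = (0, 0, 0)ᵀ = 0. ✓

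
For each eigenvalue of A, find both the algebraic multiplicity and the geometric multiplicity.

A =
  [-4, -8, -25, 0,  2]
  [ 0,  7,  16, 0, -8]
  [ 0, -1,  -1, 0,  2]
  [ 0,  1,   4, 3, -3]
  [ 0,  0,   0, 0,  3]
λ = -4: alg = 1, geom = 1; λ = 3: alg = 4, geom = 2

Step 1 — factor the characteristic polynomial to read off the algebraic multiplicities:
  χ_A(x) = (x - 3)^4*(x + 4)

Step 2 — compute geometric multiplicities via the rank-nullity identity g(λ) = n − rank(A − λI):
  rank(A − (-4)·I) = 4, so dim ker(A − (-4)·I) = n − 4 = 1
  rank(A − (3)·I) = 3, so dim ker(A − (3)·I) = n − 3 = 2

Summary:
  λ = -4: algebraic multiplicity = 1, geometric multiplicity = 1
  λ = 3: algebraic multiplicity = 4, geometric multiplicity = 2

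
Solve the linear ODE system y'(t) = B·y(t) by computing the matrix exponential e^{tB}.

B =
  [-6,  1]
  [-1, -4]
e^{tB} =
  [-t*exp(-5*t) + exp(-5*t), t*exp(-5*t)]
  [-t*exp(-5*t), t*exp(-5*t) + exp(-5*t)]

Strategy: write B = P · J · P⁻¹ where J is a Jordan canonical form, so e^{tB} = P · e^{tJ} · P⁻¹, and e^{tJ} can be computed block-by-block.

B has Jordan form
J =
  [-5,  1]
  [ 0, -5]
(up to reordering of blocks).

Per-block formulas:
  For a 2×2 Jordan block J_2(-5): exp(t · J_2(-5)) = e^(-5t)·(I + t·N), where N is the 2×2 nilpotent shift.

After assembling e^{tJ} and conjugating by P, we get:

e^{tB} =
  [-t*exp(-5*t) + exp(-5*t), t*exp(-5*t)]
  [-t*exp(-5*t), t*exp(-5*t) + exp(-5*t)]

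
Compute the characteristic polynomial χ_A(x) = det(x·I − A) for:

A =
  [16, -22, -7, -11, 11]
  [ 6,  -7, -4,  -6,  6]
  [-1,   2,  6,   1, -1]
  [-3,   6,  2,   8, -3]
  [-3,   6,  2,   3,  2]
x^5 - 25*x^4 + 250*x^3 - 1250*x^2 + 3125*x - 3125

Expanding det(x·I − A) (e.g. by cofactor expansion or by noting that A is similar to its Jordan form J, which has the same characteristic polynomial as A) gives
  χ_A(x) = x^5 - 25*x^4 + 250*x^3 - 1250*x^2 + 3125*x - 3125
which factors as (x - 5)^5. The eigenvalues (with algebraic multiplicities) are λ = 5 with multiplicity 5.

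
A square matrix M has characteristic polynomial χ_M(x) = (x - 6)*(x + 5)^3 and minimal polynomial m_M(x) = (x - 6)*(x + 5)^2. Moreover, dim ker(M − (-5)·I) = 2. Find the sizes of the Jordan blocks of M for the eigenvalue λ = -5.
Block sizes for λ = -5: [2, 1]

Step 1 — from the characteristic polynomial, algebraic multiplicity of λ = -5 is 3. From dim ker(M − (-5)·I) = 2, there are exactly 2 Jordan blocks for λ = -5.
Step 2 — from the minimal polynomial, the factor (x + 5)^2 tells us the largest block for λ = -5 has size 2.
Step 3 — with total size 3, 2 blocks, and largest block 2, the block sizes (in nonincreasing order) are [2, 1].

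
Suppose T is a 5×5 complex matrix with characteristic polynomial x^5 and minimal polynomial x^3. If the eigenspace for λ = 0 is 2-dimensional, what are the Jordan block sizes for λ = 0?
Block sizes for λ = 0: [3, 2]

Step 1 — from the characteristic polynomial, algebraic multiplicity of λ = 0 is 5. From dim ker(T − (0)·I) = 2, there are exactly 2 Jordan blocks for λ = 0.
Step 2 — from the minimal polynomial, the factor (x − 0)^3 tells us the largest block for λ = 0 has size 3.
Step 3 — with total size 5, 2 blocks, and largest block 3, the block sizes (in nonincreasing order) are [3, 2].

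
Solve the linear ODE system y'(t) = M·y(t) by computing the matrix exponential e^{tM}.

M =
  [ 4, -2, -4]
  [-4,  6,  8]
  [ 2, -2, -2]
e^{tM} =
  [exp(4*t), -exp(4*t) + exp(2*t), -2*exp(4*t) + 2*exp(2*t)]
  [-2*exp(4*t) + 2*exp(2*t), 2*exp(4*t) - exp(2*t), 4*exp(4*t) - 4*exp(2*t)]
  [exp(4*t) - exp(2*t), -exp(4*t) + exp(2*t), -2*exp(4*t) + 3*exp(2*t)]

Strategy: write M = P · J · P⁻¹ where J is a Jordan canonical form, so e^{tM} = P · e^{tJ} · P⁻¹, and e^{tJ} can be computed block-by-block.

M has Jordan form
J =
  [2, 0, 0]
  [0, 2, 0]
  [0, 0, 4]
(up to reordering of blocks).

Per-block formulas:
  For a 1×1 block at λ = 2: exp(t · [2]) = [e^(2t)].
  For a 1×1 block at λ = 4: exp(t · [4]) = [e^(4t)].

After assembling e^{tJ} and conjugating by P, we get:

e^{tM} =
  [exp(4*t), -exp(4*t) + exp(2*t), -2*exp(4*t) + 2*exp(2*t)]
  [-2*exp(4*t) + 2*exp(2*t), 2*exp(4*t) - exp(2*t), 4*exp(4*t) - 4*exp(2*t)]
  [exp(4*t) - exp(2*t), -exp(4*t) + exp(2*t), -2*exp(4*t) + 3*exp(2*t)]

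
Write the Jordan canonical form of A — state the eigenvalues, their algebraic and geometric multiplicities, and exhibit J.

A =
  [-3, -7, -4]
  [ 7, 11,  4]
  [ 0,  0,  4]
J_2(4) ⊕ J_1(4)

The characteristic polynomial is
  det(x·I − A) = x^3 - 12*x^2 + 48*x - 64 = (x - 4)^3

Eigenvalues and multiplicities (the geometric multiplicity of λ is n − rank(A − λI), which equals the number of Jordan blocks for λ):
  λ = 4: algebraic multiplicity = 3, geometric multiplicity = 2

Determining the block sizes for each eigenvalue:
  λ = 4: 2 blocks summing to 3 forces exactly one block of size 2 and the rest size 1 → block sizes [2, 1]

Assembling the blocks gives a Jordan form
J =
  [4, 1, 0]
  [0, 4, 0]
  [0, 0, 4]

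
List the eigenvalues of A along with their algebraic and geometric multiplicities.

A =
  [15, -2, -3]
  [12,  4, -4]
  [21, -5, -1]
λ = 6: alg = 3, geom = 1

Step 1 — factor the characteristic polynomial to read off the algebraic multiplicities:
  χ_A(x) = (x - 6)^3

Step 2 — compute geometric multiplicities via the rank-nullity identity g(λ) = n − rank(A − λI):
  rank(A − (6)·I) = 2, so dim ker(A − (6)·I) = n − 2 = 1

Summary:
  λ = 6: algebraic multiplicity = 3, geometric multiplicity = 1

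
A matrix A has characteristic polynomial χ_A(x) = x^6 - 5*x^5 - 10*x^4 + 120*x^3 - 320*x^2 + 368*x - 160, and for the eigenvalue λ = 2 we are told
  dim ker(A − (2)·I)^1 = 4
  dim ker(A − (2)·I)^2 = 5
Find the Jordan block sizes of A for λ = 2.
Block sizes for λ = 2: [2, 1, 1, 1]

From the dimensions of kernels of powers, the number of Jordan blocks of size at least j is d_j − d_{j−1} where d_j = dim ker(N^j) (with d_0 = 0). Computing the differences gives [4, 1].
The number of blocks of size exactly k is (#blocks of size ≥ k) − (#blocks of size ≥ k + 1), so the partition is: 3 block(s) of size 1, 1 block(s) of size 2.
In nonincreasing order the block sizes are [2, 1, 1, 1].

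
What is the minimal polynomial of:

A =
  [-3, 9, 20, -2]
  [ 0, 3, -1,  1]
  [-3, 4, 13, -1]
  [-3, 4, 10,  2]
x^4 - 15*x^3 + 81*x^2 - 189*x + 162

The characteristic polynomial is χ_A(x) = (x - 6)*(x - 3)^3, so the eigenvalues are known. The minimal polynomial is
  m_A(x) = Π_λ (x − λ)^{k_λ}
where k_λ is the size of the *largest* Jordan block for λ (equivalently, the smallest k with (A − λI)^k v = 0 for every generalised eigenvector v of λ).

  λ = 3: largest Jordan block has size 3, contributing (x − 3)^3
  λ = 6: largest Jordan block has size 1, contributing (x − 6)

So m_A(x) = (x - 6)*(x - 3)^3 = x^4 - 15*x^3 + 81*x^2 - 189*x + 162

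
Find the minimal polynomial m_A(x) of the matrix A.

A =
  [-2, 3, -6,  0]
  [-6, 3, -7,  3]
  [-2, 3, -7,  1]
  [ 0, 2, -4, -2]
x^3 + 6*x^2 + 12*x + 8

The characteristic polynomial is χ_A(x) = (x + 2)^4, so the eigenvalues are known. The minimal polynomial is
  m_A(x) = Π_λ (x − λ)^{k_λ}
where k_λ is the size of the *largest* Jordan block for λ (equivalently, the smallest k with (A − λI)^k v = 0 for every generalised eigenvector v of λ).

  λ = -2: largest Jordan block has size 3, contributing (x + 2)^3

So m_A(x) = (x + 2)^3 = x^3 + 6*x^2 + 12*x + 8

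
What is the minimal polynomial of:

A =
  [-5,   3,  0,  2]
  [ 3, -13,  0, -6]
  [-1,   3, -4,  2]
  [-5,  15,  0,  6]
x^2 + 8*x + 16

The characteristic polynomial is χ_A(x) = (x + 4)^4, so the eigenvalues are known. The minimal polynomial is
  m_A(x) = Π_λ (x − λ)^{k_λ}
where k_λ is the size of the *largest* Jordan block for λ (equivalently, the smallest k with (A − λI)^k v = 0 for every generalised eigenvector v of λ).

  λ = -4: largest Jordan block has size 2, contributing (x + 4)^2

So m_A(x) = (x + 4)^2 = x^2 + 8*x + 16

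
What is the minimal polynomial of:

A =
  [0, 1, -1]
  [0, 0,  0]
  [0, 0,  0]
x^2

The characteristic polynomial is χ_A(x) = x^3, so the eigenvalues are known. The minimal polynomial is
  m_A(x) = Π_λ (x − λ)^{k_λ}
where k_λ is the size of the *largest* Jordan block for λ (equivalently, the smallest k with (A − λI)^k v = 0 for every generalised eigenvector v of λ).

  λ = 0: largest Jordan block has size 2, contributing (x − 0)^2

So m_A(x) = x^2 = x^2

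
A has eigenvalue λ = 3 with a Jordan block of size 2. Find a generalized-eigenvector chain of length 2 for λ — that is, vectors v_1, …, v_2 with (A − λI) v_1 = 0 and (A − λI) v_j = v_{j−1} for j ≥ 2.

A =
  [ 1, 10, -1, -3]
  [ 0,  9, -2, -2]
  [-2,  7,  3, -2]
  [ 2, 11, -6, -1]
A Jordan chain for λ = 3 of length 2:
v_1 = (-2, 0, -2, 2)ᵀ
v_2 = (1, 0, 0, 0)ᵀ

Let N = A − (3)·I. We want v_2 with N^2 v_2 = 0 but N^1 v_2 ≠ 0; then v_{j-1} := N · v_j for j = 2, …, 2.

Pick v_2 = (1, 0, 0, 0)ᵀ.
Then v_1 = N · v_2 = (-2, 0, -2, 2)ᵀ.

Sanity check: (A − (3)·I) v_1 = (0, 0, 0, 0)ᵀ = 0. ✓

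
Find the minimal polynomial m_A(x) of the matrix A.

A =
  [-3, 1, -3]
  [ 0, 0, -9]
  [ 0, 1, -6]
x^2 + 6*x + 9

The characteristic polynomial is χ_A(x) = (x + 3)^3, so the eigenvalues are known. The minimal polynomial is
  m_A(x) = Π_λ (x − λ)^{k_λ}
where k_λ is the size of the *largest* Jordan block for λ (equivalently, the smallest k with (A − λI)^k v = 0 for every generalised eigenvector v of λ).

  λ = -3: largest Jordan block has size 2, contributing (x + 3)^2

So m_A(x) = (x + 3)^2 = x^2 + 6*x + 9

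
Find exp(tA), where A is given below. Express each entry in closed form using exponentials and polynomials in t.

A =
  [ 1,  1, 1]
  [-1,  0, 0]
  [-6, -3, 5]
e^{tA} =
  [-3*t^2*exp(2*t) - t*exp(2*t) + exp(2*t), -3*t^2*exp(2*t) + t*exp(2*t), t^2*exp(2*t) + t*exp(2*t)]
  [3*t^2*exp(2*t)/2 - t*exp(2*t), 3*t^2*exp(2*t)/2 - 2*t*exp(2*t) + exp(2*t), -t^2*exp(2*t)/2]
  [-9*t^2*exp(2*t)/2 - 6*t*exp(2*t), -9*t^2*exp(2*t)/2 - 3*t*exp(2*t), 3*t^2*exp(2*t)/2 + 3*t*exp(2*t) + exp(2*t)]

Strategy: write A = P · J · P⁻¹ where J is a Jordan canonical form, so e^{tA} = P · e^{tJ} · P⁻¹, and e^{tJ} can be computed block-by-block.

A has Jordan form
J =
  [2, 1, 0]
  [0, 2, 1]
  [0, 0, 2]
(up to reordering of blocks).

Per-block formulas:
  For a 3×3 Jordan block J_3(2): exp(t · J_3(2)) = e^(2t)·(I + t·N + (t^2/2)·N^2), where N is the 3×3 nilpotent shift.

After assembling e^{tJ} and conjugating by P, we get:

e^{tA} =
  [-3*t^2*exp(2*t) - t*exp(2*t) + exp(2*t), -3*t^2*exp(2*t) + t*exp(2*t), t^2*exp(2*t) + t*exp(2*t)]
  [3*t^2*exp(2*t)/2 - t*exp(2*t), 3*t^2*exp(2*t)/2 - 2*t*exp(2*t) + exp(2*t), -t^2*exp(2*t)/2]
  [-9*t^2*exp(2*t)/2 - 6*t*exp(2*t), -9*t^2*exp(2*t)/2 - 3*t*exp(2*t), 3*t^2*exp(2*t)/2 + 3*t*exp(2*t) + exp(2*t)]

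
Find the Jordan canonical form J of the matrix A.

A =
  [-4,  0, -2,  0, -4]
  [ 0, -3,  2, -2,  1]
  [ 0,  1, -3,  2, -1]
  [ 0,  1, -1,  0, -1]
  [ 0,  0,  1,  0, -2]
J_1(-4) ⊕ J_3(-2) ⊕ J_1(-2)

The characteristic polynomial is
  det(x·I − A) = x^5 + 12*x^4 + 56*x^3 + 128*x^2 + 144*x + 64 = (x + 2)^4*(x + 4)

Eigenvalues and multiplicities (the geometric multiplicity of λ is n − rank(A − λI), which equals the number of Jordan blocks for λ):
  λ = -4: algebraic multiplicity = 1, geometric multiplicity = 1
  λ = -2: algebraic multiplicity = 4, geometric multiplicity = 2

Determining the block sizes for each eigenvalue:
  λ = -4: one block (gm = 1), so the single block has size am = 1 → block sizes [1]
  λ = -2: with am = 4 and gm = 2, the partition is not yet determined (e.g. several partitions of 4 into 2 parts exist). Let N = A − (-2)·I. Computing rank(N^1) = 3, rank(N^2) = 2, rank(N^3) = 1; the number of blocks of size ≥ j is rank(N^{j−1}) − rank(N^j), giving [2, 1, 1]. So we have 1 block(s) of size 3, 1 block(s) of size 1 → block sizes [3, 1]

Assembling the blocks gives a Jordan form
J =
  [-4,  0,  0,  0,  0]
  [ 0, -2,  1,  0,  0]
  [ 0,  0, -2,  1,  0]
  [ 0,  0,  0, -2,  0]
  [ 0,  0,  0,  0, -2]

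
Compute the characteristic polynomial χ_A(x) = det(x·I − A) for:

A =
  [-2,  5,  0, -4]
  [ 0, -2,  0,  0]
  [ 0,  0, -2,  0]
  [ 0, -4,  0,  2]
x^4 + 4*x^3 - 16*x - 16

Expanding det(x·I − A) (e.g. by cofactor expansion or by noting that A is similar to its Jordan form J, which has the same characteristic polynomial as A) gives
  χ_A(x) = x^4 + 4*x^3 - 16*x - 16
which factors as (x - 2)*(x + 2)^3. The eigenvalues (with algebraic multiplicities) are λ = -2 with multiplicity 3, λ = 2 with multiplicity 1.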